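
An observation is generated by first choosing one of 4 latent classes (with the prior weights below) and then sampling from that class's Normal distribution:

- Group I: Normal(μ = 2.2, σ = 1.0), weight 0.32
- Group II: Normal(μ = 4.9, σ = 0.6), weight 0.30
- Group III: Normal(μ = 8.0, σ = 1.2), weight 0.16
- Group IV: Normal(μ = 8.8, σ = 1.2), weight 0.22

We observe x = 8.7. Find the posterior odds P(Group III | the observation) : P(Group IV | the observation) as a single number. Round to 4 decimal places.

0.6156

The posterior odds equal the prior odds times the likelihood ratio: (π_i/π_j)·(f_i(x)/f_j(x)).
Evaluate each component's likelihood at the observed value:
  p_I = 2.66956e-10
  p_II = 1.29641e-09
  p_III = 0.280439
  p_IV = 0.3313
Odds = (0.16/0.22) × (0.280439/0.3313) = 0.727273 × 0.846482 ≈ 0.6156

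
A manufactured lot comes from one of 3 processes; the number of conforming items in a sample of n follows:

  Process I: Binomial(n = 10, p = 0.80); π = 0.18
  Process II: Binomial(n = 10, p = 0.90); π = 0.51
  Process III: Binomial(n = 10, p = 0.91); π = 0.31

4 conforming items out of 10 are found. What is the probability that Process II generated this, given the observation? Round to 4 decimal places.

P(component k | x) = P(Z=k)·f_k(x) / marginal(x), where marginal(x) = Σ_j P(Z=j)·f_j(x).
Binomial probabilities:
  p_I = C(10,4)·0.80^4·0.20^6 = 210·0.4096·6.4e-05 = 0.00550502
  p_II = C(10,4)·0.90^4·0.10^6 = 210·0.6561·1e-06 = 0.000137781
  p_III = C(10,4)·0.91^4·0.09^6 = 210·0.68575·5.31441e-07 = 7.65314e-05
Prior × likelihood for each component:
  P(Z=I)·p_I = 0.18 × 0.00550502 = 0.000990904
  P(Z=II)·p_II = 0.51 × 0.000137781 = 7.02683e-05
  P(Z=III)·p_III = 0.31 × 7.65314e-05 = 2.37247e-05
Normaliser: 0.000990904 + 7.02683e-05 + 2.37247e-05 = 0.0010849
Responsibility of Process II: 7.02683e-05 / 0.0010849 ≈ 0.0648

0.0648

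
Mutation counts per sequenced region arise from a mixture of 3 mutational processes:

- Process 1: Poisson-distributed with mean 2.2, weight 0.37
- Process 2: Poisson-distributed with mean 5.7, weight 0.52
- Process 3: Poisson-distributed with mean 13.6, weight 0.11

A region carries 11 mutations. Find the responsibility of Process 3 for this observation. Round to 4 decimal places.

The responsibility of component k is π_k f_k(x) divided by Σ_j π_j f_j(x).
Component likelihoods at x = 11 mutations:
  p_1 = e^(−2.2)·2.2^11/11! = 1.62198e-05
  p_2 = e^(−5.7)·5.7^11/11! = 0.0172977
  p_3 = e^(−13.6)·13.6^11/11! = 0.0914887
Prior × likelihood for each component:
  π_1·p_1 = 0.37 × 1.62198e-05 = 6.00133e-06
  π_2·p_2 = 0.52 × 0.0172977 = 0.00899482
  π_3·p_3 = 0.11 × 0.0914887 = 0.0100638
Sum: 6.00133e-06 + 0.00899482 + 0.0100638 = 0.0190646
P(Process 3 | 11 mutations) = 0.0100638 / 0.0190646 ≈ 0.5279

0.5279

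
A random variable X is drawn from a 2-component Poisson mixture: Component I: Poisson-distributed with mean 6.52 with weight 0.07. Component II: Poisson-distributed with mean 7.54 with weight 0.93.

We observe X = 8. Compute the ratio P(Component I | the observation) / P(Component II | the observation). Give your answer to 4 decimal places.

Since P(k|x) ∝ π_k f_k(x), the posterior odds are π_i f_i(x) / (π_j f_j(x)).
Component likelihoods at x = 8:
  p_I = e^(−6.52)·6.52^8/8! = 0.11936
  p_II = e^(−7.54)·7.54^8/8! = 0.13768
Posterior odds = (π_I·p_I) / (π_II·p_II) = (0.07·0.11936) / (0.93·0.13768) = 0.00835523 / 0.128042 ≈ 0.0653

0.0653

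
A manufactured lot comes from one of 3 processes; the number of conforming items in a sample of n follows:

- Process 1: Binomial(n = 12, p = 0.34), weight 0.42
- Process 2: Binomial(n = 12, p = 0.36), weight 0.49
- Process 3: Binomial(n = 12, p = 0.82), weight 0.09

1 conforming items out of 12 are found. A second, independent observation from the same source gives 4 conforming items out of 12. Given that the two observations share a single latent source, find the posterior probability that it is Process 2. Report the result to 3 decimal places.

P(component k | x) = P(Z=k)·f_k(x) / marginal(x), where marginal(x) = Σ_j P(Z=j)·f_j(x).
Since both observations come from the same component, the likelihood for component k is f_k(x₁)·f_k(x₂).
  p_1 = [0.0422322] × [0.238162] = 0.0100581
  p_2 = [0.031876] × [0.234021] = 0.00745965
  p_3 = [6.32401e-08] × [0.000246627] = 1.55967e-11
Prior × likelihood for each component:
  P(Z=1)·p_1 = 0.42 × 0.0100581 = 0.0042244
  P(Z=2)·p_2 = 0.49 × 0.00745965 = 0.00365523
  P(Z=3)·p_3 = 0.09 × 1.55967e-11 = 1.4037e-12
Evidence: 0.0042244 + 0.00365523 + 1.4037e-12 = 0.00787963
Responsibility of Process 2: 0.00365523 / 0.00787963 ≈ 0.464

0.464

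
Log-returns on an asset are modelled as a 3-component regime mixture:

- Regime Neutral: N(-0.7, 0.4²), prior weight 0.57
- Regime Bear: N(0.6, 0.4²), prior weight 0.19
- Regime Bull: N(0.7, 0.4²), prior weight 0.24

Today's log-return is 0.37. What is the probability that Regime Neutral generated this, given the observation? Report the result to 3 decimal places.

0.046

Posterior ∝ prior × likelihood, so P(k | x) ∝ π_k f_k(x); normalise over all components.
Evaluate each component's likelihood at the observed value:
  L_Neutral = 0.0278629
  L_Bear = 0.845387
  L_Bull = 0.709666
Prior × likelihood for each component:
  π_Neutral·L_Neutral = 0.57 × 0.0278629 = 0.0158818
  π_Bear·L_Bear = 0.19 × 0.845387 = 0.160624
  π_Bull·L_Bull = 0.24 × 0.709666 = 0.17032
Marginal: 0.0158818 + 0.160624 + 0.17032 = 0.346825
P(Regime Neutral | 0.37) ≈ 0.046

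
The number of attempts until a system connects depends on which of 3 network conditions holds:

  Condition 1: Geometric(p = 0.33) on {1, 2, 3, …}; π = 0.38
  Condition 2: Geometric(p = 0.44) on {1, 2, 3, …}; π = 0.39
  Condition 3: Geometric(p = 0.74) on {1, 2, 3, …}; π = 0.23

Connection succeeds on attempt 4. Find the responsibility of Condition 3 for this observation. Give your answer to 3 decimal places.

By Bayes' theorem, P(k | x) = w_k f_k(x) / Σ_j w_j f_j(x).
Geometric probabilities:
  p_1 = 0.0992518
  p_2 = 0.077271
  p_3 = 0.0130062
Prior × likelihood for each component:
  w_1·p_1 = 0.38 × 0.0992518 = 0.0377157
  w_2·p_2 = 0.39 × 0.077271 = 0.0301357
  w_3·p_3 = 0.23 × 0.0130062 = 0.00299144
Sum: 0.0377157 + 0.0301357 + 0.00299144 = 0.0708428
So the posterior for Condition 3 is 0.00299144 / 0.0708428 ≈ 0.042.

0.042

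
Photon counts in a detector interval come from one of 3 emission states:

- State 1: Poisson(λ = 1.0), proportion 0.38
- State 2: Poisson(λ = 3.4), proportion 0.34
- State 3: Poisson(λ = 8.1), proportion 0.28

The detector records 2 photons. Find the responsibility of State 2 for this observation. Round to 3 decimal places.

0.474

P(component k | x) = π_k·f_k(x) / marginal(x), where marginal(x) = Σ_j π_j·f_j(x).
Component likelihoods at x = 2 photons:
  f_1 = 0.18394
  f_2 = 0.192898
  f_3 = 0.0099576
Prior × likelihood for each component:
  π_1·f_1 = 0.38 × 0.18394 = 0.0698971
  π_2·f_2 = 0.34 × 0.192898 = 0.0655852
  π_3·f_3 = 0.28 × 0.0099576 = 0.00278813
Marginal: 0.0698971 + 0.0655852 + 0.00278813 = 0.13827
P(State 2 | 2 photons) = 0.0655852 / 0.13827 ≈ 0.474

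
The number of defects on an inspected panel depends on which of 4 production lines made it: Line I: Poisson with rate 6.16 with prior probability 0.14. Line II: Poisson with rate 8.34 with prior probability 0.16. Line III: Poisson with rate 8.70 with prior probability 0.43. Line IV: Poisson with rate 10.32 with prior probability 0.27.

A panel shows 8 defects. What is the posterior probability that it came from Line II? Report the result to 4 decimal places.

The responsibility of component k is π_k f_k(x) divided by Σ_j π_j f_j(x).
Component likelihoods at x = 8 defects:
  f_I = 0.10861
  f_II = 0.138609
  f_III = 0.135604
  f_IV = 0.105196
Multiply by the mixture weights:
  π_I·f_I = 0.14 × 0.10861 = 0.0152054
  π_II·f_II = 0.16 × 0.138609 = 0.0221775
  π_III·f_III = 0.43 × 0.135604 = 0.0583096
  π_IV·f_IV = 0.27 × 0.105196 = 0.0284028
Sum: 0.0152054 + 0.0221775 + 0.0583096 + 0.0284028 = 0.124095
P(Line II | data) = 0.0221775 / 0.124095 ≈ 0.1787

0.1787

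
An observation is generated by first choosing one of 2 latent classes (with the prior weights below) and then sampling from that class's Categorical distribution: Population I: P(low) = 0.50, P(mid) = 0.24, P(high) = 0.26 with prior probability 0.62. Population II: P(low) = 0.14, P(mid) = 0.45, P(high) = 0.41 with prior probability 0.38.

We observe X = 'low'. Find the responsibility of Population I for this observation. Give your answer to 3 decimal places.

By Bayes' theorem, P(k | x) = π_k f_k(x) / Σ_j π_j f_j(x).
Evaluate each component's likelihood at the observed value:
  p_I = P(low | comp) = 0.50
  p_II = P(low | comp) = 0.14
Prior × likelihood for each component:
  π_I·p_I = 0.62 × 0.5 = 0.31
  π_II·p_II = 0.38 × 0.14 = 0.0532
Evidence: 0.31 + 0.0532 = 0.3632
So the posterior for Population I is 0.31 / 0.3632 ≈ 0.854.

0.854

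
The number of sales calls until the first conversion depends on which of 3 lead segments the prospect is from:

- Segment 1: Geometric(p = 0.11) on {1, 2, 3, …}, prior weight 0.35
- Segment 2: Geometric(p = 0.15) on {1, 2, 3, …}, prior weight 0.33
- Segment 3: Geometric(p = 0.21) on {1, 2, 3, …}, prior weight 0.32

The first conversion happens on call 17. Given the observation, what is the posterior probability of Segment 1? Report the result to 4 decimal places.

0.5333

By Bayes' theorem, P(k | x) = π_k f_k(x) / Σ_j π_j f_j(x).
Component likelihoods at x = 17:
  p_1 = 0.0170464
  p_2 = 0.0111377
  p_3 = 0.0048334
Prior × likelihood for each component:
  π_1·p_1 = 0.35 × 0.0170464 = 0.00596624
  π_2·p_2 = 0.33 × 0.0111377 = 0.00367543
  π_3·p_3 = 0.32 × 0.0048334 = 0.00154669
Normaliser: 0.00596624 + 0.00367543 + 0.00154669 = 0.0111884
P(Segment 1 | data) ≈ 0.5333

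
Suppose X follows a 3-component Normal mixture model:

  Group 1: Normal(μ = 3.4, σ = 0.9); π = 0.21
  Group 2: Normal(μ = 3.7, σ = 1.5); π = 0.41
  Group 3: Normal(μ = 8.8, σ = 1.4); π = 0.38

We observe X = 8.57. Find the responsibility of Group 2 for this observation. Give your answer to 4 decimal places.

The responsibility of component k is w_k f_k(x) divided by Σ_j w_j f_j(x).
Evaluate each component's likelihood at the observed value:
  p_1 = 3.02763e-08
  p_2 = 0.00136743
  p_3 = 0.281139
Weight by the priors:
  w_1·p_1 = 0.21 × 3.02763e-08 = 6.35803e-09
  w_2·p_2 = 0.41 × 0.00136743 = 0.000560644
  w_3·p_3 = 0.38 × 0.281139 = 0.106833
Denominator: 6.35803e-09 + 0.000560644 + 0.106833 = 0.107394
So the posterior for Group 2 is 0.000560644 / 0.107394 ≈ 0.0052.

0.0052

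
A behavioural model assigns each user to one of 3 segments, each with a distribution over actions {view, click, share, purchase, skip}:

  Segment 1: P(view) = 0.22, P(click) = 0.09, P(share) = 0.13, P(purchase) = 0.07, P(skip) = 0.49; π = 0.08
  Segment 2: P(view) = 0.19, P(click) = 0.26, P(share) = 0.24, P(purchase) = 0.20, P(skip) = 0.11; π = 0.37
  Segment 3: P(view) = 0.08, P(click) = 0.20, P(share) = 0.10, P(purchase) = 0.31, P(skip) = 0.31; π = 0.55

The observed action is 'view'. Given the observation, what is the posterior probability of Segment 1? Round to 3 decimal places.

Apply Bayes' rule: the posterior for each component is proportional to its prior times its likelihood at x.
Evaluate each component's likelihood at the observed value:
  L_1 = 0.22
  L_2 = 0.19
  L_3 = 0.08
Prior × likelihood for each component:
  w_1·L_1 = 0.08 × 0.22 = 0.0176
  w_2·L_2 = 0.37 × 0.19 = 0.0703
  w_3·L_3 = 0.55 × 0.08 = 0.044
Denominator: 0.0176 + 0.0703 + 0.044 = 0.1319
P(Segment 1 | 'view') ≈ 0.133

0.133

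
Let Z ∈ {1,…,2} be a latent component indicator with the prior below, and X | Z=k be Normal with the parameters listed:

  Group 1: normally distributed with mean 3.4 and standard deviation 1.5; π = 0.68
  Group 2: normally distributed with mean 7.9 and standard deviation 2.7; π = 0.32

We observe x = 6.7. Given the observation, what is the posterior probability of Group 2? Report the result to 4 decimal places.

P(component k | x) = w_k·f_k(x) / marginal(x), where marginal(x) = Σ_j w_j·f_j(x).
Component likelihoods at x = 6.7:
  L_1 = 0.0236497
  L_2 = 0.133861
Unnormalised posteriors:
  w_1·L_1 = 0.68 × 0.0236497 = 0.0160818
  w_2·L_2 = 0.32 × 0.133861 = 0.0428354
Sum: 0.0160818 + 0.0428354 = 0.0589172
P(Group 2 | x) = 0.0428354 / 0.0589172 ≈ 0.7270

0.7270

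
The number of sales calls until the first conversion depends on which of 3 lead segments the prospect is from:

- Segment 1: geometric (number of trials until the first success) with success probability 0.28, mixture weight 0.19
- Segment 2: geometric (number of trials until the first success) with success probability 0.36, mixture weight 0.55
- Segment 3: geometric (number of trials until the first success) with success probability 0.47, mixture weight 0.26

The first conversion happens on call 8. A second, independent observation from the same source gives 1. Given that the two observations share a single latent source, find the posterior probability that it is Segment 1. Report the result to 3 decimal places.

0.282

Apply Bayes' rule: the posterior for each component is proportional to its prior times its likelihood at x.
Since both observations come from the same component, the likelihood for component k is f_k(x₁)·f_k(x₂).
  p_1 = [0.28·(1−0.28)^7 = 0.28·0.100306 = 0.0280857] × [0.28] = 0.007864
  p_2 = [0.36·(1−0.36)^7 = 0.36·0.0439805 = 0.015833] × [0.36] = 0.00569987
  p_3 = [0.47·(1−0.47)^7 = 0.47·0.0117471 = 0.00552114] × [0.47] = 0.00259494
Unnormalised posteriors:
  w_1·p_1 = 0.19 × 0.007864 = 0.00149416
  w_2·p_2 = 0.55 × 0.00569987 = 0.00313493
  w_3·p_3 = 0.26 × 0.00259494 = 0.000674684
Evidence: 0.00149416 + 0.00313493 + 0.000674684 = 0.00530377
P(Segment 1 | x) ≈ 0.282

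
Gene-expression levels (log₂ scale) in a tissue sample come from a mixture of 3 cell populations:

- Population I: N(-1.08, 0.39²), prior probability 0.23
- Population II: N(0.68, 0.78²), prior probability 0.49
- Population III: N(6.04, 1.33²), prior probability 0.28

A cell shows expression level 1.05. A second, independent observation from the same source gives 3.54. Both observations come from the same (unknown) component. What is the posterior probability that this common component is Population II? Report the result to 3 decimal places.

0.973

The responsibility of component k is w_k f_k(x) divided by Σ_j w_j f_j(x).
Since both observations come from the same component, the likelihood for component k is f_k(x₁)·f_k(x₂).
  p_I = [(1/(0.39·√(2π)))·exp(−(1.05−-1.08)²/(2·0.39²)) = 1.022929·exp(-14.91420) = 3.4095e-07] × [3.4457e-31] = 1.17481e-37
  p_II = [(1/(0.78·√(2π)))·exp(−(1.05−0.68)²/(2·0.78²)) = 0.511464·exp(-0.11251) = 0.45704] × [0.000615732] = 0.000281414
  p_III = [(1/(1.33·√(2π)))·exp(−(1.05−6.04)²/(2·1.33²)) = 0.299957·exp(-7.03830) = 0.000263247] × [0.0512647] = 1.34953e-05
Unnormalised posteriors:
  w_I·p_I = 0.23 × 1.17481e-37 = 2.70206e-38
  w_II·p_II = 0.49 × 0.000281414 = 0.000137893
  w_III·p_III = 0.28 × 1.34953e-05 = 3.77868e-06
Marginal: 2.70206e-38 + 0.000137893 + 3.77868e-06 = 0.000141671
Responsibility of Population II: 0.000137893 / 0.000141671 ≈ 0.973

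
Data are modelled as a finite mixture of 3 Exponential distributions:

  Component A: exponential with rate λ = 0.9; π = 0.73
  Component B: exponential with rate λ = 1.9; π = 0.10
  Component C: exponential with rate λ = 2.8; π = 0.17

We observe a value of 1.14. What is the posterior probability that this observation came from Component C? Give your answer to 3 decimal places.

By Bayes' theorem, P(k | x) = w_k f_k(x) / Σ_j w_j f_j(x).
Evaluate each component's likelihood at the observed value:
  p_A = 0.9·e^(−0.9·1.14) = 0.9·e^(−1.0260) = 0.322594
  p_B = 1.9·e^(−1.9·1.14) = 1.9·e^(−2.1660) = 0.217807
  p_C = 2.8·e^(−2.8·1.14) = 2.8·e^(−3.1920) = 0.115051
Weight by the priors:
  w_A·p_A = 0.73 × 0.322594 = 0.235494
  w_B·p_B = 0.10 × 0.217807 = 0.0217807
  w_C·p_C = 0.17 × 0.115051 = 0.0195587
Normaliser: 0.235494 + 0.0217807 + 0.0195587 = 0.276833
Responsibility of Component C: 0.0195587 / 0.276833 ≈ 0.071

0.071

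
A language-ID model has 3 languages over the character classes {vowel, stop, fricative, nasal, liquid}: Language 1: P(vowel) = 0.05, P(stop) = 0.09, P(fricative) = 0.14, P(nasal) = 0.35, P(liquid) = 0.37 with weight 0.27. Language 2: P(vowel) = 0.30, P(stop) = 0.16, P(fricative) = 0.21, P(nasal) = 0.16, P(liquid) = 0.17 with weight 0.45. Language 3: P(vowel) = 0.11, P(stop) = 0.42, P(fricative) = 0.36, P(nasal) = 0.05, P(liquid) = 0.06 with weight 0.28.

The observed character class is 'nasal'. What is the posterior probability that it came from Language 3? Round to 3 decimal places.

0.078

Posterior ∝ prior × likelihood, so P(k | x) ∝ π_k f_k(x); normalise over all components.
Component likelihoods at x = 'nasal':
  p_1 = 0.35
  p_2 = 0.16
  p_3 = 0.05
Prior × likelihood for each component:
  π_1·p_1 = 0.27 × 0.35 = 0.0945
  π_2·p_2 = 0.45 × 0.16 = 0.072
  π_3·p_3 = 0.28 × 0.05 = 0.014
Sum: 0.0945 + 0.072 + 0.014 = 0.1805
P(Language 3 | x) ≈ 0.078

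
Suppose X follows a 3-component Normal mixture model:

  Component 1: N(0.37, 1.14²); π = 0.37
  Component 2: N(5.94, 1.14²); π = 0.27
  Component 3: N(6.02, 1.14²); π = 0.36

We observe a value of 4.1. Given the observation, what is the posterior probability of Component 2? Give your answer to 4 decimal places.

0.4522

Posterior ∝ prior × likelihood, so P(k | x) ∝ π_k f_k(x); normalise over all components.
Normal densities:
  L_1 = (1/(1.14·√(2π)))·exp(−(4.1−0.37)²/(2·1.14²)) = 0.349949·exp(-5.35276) = 0.00165703
  L_2 = (1/(1.14·√(2π)))·exp(−(4.1−5.94)²/(2·1.14²)) = 0.349949·exp(-1.30255) = 0.095129
  L_3 = (1/(1.14·√(2π)))·exp(−(4.1−6.02)²/(2·1.14²)) = 0.349949·exp(-1.41828) = 0.0847331
Unnormalised posteriors:
  π_1·L_1 = 0.37 × 0.00165703 = 0.000613101
  π_2·L_2 = 0.27 × 0.095129 = 0.0256848
  π_3·L_3 = 0.36 × 0.0847331 = 0.0305039
Sum: 0.000613101 + 0.0256848 + 0.0305039 = 0.0568018
P(Component 2 | x) ≈ 0.4522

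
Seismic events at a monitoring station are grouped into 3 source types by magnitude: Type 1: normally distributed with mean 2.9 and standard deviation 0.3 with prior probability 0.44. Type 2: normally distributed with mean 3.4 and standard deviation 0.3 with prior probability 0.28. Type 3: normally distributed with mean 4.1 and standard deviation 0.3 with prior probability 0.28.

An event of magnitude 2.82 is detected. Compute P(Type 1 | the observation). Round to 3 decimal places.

P(component k | x) = w_k·f_k(x) / marginal(x), where marginal(x) = Σ_j w_j·f_j(x).
Normal densities:
  p_1 = (1/(0.3·√(2π)))·exp(−(2.82−2.9)²/(2·0.3²)) = 1.329808·exp(-0.03556) = 1.28336
  p_2 = (1/(0.3·√(2π)))·exp(−(2.82−3.4)²/(2·0.3²)) = 1.329808·exp(-1.86889) = 0.205183
  p_3 = (1/(0.3·√(2π)))·exp(−(2.82−4.1)²/(2·0.3²)) = 1.329808·exp(-9.10222) = 0.000148164
Weight by the priors:
  w_1·p_1 = 0.44 × 1.28336 = 0.564677
  w_2·p_2 = 0.28 × 0.205183 = 0.0574511
  w_3·p_3 = 0.28 × 0.000148164 = 4.1486e-05
Normaliser: 0.564677 + 0.0574511 + 4.1486e-05 = 0.622169
So the posterior for Type 1 is 0.564677 / 0.622169 ≈ 0.908.

0.908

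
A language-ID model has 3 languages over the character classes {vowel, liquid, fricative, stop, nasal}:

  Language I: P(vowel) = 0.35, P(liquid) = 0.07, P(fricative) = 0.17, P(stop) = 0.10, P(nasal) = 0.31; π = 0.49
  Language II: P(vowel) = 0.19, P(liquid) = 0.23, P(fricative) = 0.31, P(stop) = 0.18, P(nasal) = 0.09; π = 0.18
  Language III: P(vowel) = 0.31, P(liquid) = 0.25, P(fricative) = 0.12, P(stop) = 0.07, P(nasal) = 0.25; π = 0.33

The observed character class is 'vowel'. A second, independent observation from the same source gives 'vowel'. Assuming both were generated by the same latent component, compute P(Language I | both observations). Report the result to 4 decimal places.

0.6110

P(component k | x) = w_k·f_k(x) / marginal(x), where marginal(x) = Σ_j w_j·f_j(x).
Since both observations come from the same component, the likelihood for component k is f_k(x₁)·f_k(x₂).
  p_I = [P(vowel | comp) = 0.35] × [0.35] = 0.1225
  p_II = [P(vowel | comp) = 0.19] × [0.19] = 0.0361
  p_III = [P(vowel | comp) = 0.31] × [0.31] = 0.0961
Multiply by the mixture weights:
  w_I·p_I = 0.49 × 0.1225 = 0.060025
  w_II·p_II = 0.18 × 0.0361 = 0.006498
  w_III·p_III = 0.33 × 0.0961 = 0.031713
Evidence: 0.060025 + 0.006498 + 0.031713 = 0.098236
So the posterior for Language I is 0.060025 / 0.098236 ≈ 0.6110.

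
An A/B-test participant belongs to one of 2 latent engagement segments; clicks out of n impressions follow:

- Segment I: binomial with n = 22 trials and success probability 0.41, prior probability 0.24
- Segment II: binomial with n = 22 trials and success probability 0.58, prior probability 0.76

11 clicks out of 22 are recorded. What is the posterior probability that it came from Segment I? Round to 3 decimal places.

By Bayes' theorem, P(k | x) = w_k f_k(x) / Σ_j w_j f_j(x).
Evaluate each component's likelihood at the observed value:
  p_I = C(22,11)·0.41^11·0.59^11 = 705432·5.50329e-05·0.00301559 = 0.117071
  p_II = C(22,11)·0.58^11·0.42^11 = 705432·0.00249866·7.17368e-05 = 0.126446
Unnormalised posteriors:
  w_I·p_I = 0.24 × 0.117071 = 0.0280971
  w_II·p_II = 0.76 × 0.126446 = 0.096099
Denominator: 0.0280971 + 0.096099 = 0.124196
So the posterior for Segment I is 0.0280971 / 0.124196 ≈ 0.226.

0.226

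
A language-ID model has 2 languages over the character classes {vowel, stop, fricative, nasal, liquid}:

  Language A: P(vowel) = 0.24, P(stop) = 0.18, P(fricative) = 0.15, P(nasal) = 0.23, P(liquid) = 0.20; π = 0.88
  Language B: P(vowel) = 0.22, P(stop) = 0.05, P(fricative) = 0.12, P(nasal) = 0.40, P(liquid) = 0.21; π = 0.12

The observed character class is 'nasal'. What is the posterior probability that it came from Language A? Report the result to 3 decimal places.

Apply Bayes' rule: the posterior for each component is proportional to its prior times its likelihood at x.
Evaluate each component's likelihood at the observed value:
  f_A = 0.23
  f_B = 0.4
Unnormalised posteriors:
  π_A·f_A = 0.88 × 0.23 = 0.2024
  π_B·f_B = 0.12 × 0.4 = 0.048
Normaliser: 0.2024 + 0.048 = 0.2504
P(Language A | the observation) ≈ 0.808

0.808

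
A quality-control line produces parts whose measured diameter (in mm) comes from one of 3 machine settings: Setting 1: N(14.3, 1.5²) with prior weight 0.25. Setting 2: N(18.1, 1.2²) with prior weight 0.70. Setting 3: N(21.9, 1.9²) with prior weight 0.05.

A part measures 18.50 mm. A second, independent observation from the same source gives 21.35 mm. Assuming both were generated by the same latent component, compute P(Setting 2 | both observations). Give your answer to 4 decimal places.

0.8143

By Bayes' theorem, P(k | x) = P(Z=k) f_k(x) / Σ_j P(Z=j) f_j(x).
Since both observations come from the same component, the likelihood for component k is f_k(x₁)·f_k(x₂).
  p_1 = [(1/(1.5·√(2π)))·exp(−(18.50−14.3)²/(2·1.5²)) = 0.265962·exp(-3.92000) = 0.00527697] × [4.24655e-06] = 2.24089e-08
  p_2 = [(1/(1.2·√(2π)))·exp(−(18.50−18.1)²/(2·1.2²)) = 0.332452·exp(-0.05556) = 0.314486] × [0.00849061] = 0.00267018
  p_3 = [(1/(1.9·√(2π)))·exp(−(18.50−21.9)²/(2·1.9²)) = 0.209970·exp(-1.60111) = 0.0423452] × [0.201354] = 0.00852638
Multiply by the mixture weights:
  P(Z=1)·p_1 = 0.25 × 2.24089e-08 = 5.60223e-09
  P(Z=2)·p_2 = 0.70 × 0.00267018 = 0.00186912
  P(Z=3)·p_3 = 0.05 × 0.00852638 = 0.000426319
Normaliser: 5.60223e-09 + 0.00186912 + 0.000426319 = 0.00229545
Responsibility of Setting 2: 0.00186912 / 0.00229545 ≈ 0.8143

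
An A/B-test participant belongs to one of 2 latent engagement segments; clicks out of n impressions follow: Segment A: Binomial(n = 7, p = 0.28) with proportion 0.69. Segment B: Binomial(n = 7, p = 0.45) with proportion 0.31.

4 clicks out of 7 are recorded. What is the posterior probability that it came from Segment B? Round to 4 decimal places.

By Bayes' theorem, P(k | x) = π_k f_k(x) / Σ_j π_j f_j(x).
Binomial probabilities:
  L_A = 0.0802967
  L_B = 0.238785
Prior × likelihood for each component:
  π_A·L_A = 0.69 × 0.0802967 = 0.0554047
  π_B·L_B = 0.31 × 0.238785 = 0.0740232
Normaliser: 0.0554047 + 0.0740232 = 0.129428
P(Segment B | the observation) ≈ 0.5719

0.5719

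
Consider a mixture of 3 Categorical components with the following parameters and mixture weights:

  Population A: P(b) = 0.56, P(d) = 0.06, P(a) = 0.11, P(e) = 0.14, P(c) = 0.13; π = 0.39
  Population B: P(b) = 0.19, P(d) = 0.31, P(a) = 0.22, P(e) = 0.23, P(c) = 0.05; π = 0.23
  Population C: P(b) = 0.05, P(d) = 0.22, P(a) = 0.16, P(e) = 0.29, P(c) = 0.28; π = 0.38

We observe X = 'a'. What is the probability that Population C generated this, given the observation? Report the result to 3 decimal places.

0.394

The responsibility of component k is P(Z=k) f_k(x) divided by Σ_j P(Z=j) f_j(x).
Categorical probabilities:
  p_A = P(a | comp) = 0.11
  p_B = P(a | comp) = 0.22
  p_C = P(a | comp) = 0.16
Weight by the priors:
  P(Z=A)·p_A = 0.39 × 0.11 = 0.0429
  P(Z=B)·p_B = 0.23 × 0.22 = 0.0506
  P(Z=C)·p_C = 0.38 × 0.16 = 0.0608
Denominator: 0.0429 + 0.0506 + 0.0608 = 0.1543
P(Population C | data) ≈ 0.394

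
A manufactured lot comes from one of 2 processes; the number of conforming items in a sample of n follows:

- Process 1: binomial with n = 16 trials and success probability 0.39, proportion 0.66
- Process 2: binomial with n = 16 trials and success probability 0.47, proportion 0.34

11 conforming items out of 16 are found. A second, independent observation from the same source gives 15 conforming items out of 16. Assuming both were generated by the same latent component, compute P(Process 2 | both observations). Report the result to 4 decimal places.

0.9659

Posterior ∝ prior × likelihood, so P(k | x) ∝ P(Z=k) f_k(x); normalise over all components.
Since both observations come from the same component, the likelihood for component k is f_k(x₁)·f_k(x₂).
  p_1 = [C(16,11)·0.39^11·0.61^5 = 4368·3.17476e-05·0.0844596 = 0.0117123] × [7.16835e-06] = 8.39579e-08
  p_2 = [C(16,11)·0.47^11·0.53^5 = 4368·0.000247216·0.0418195 = 0.0451584] × [0.000102297] = 4.61958e-06
Unnormalised posteriors:
  P(Z=1)·p_1 = 0.66 × 8.39579e-08 = 5.54122e-08
  P(Z=2)·p_2 = 0.34 × 4.61958e-06 = 1.57066e-06
Denominator: 5.54122e-08 + 1.57066e-06 = 1.62607e-06
P(Process 2 | x₁,x₂) = 1.57066e-06 / 1.62607e-06 ≈ 0.9659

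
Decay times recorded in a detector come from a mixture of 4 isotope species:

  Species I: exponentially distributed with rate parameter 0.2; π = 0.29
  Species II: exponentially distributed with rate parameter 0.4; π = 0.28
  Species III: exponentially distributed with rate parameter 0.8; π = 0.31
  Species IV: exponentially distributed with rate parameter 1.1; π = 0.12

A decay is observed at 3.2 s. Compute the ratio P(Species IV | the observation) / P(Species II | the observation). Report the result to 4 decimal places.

Since P(k|x) ∝ w_k f_k(x), the posterior odds are w_i f_i(x) / (w_j f_j(x)).
Exponential densities:
  L_I = 0.105458
  L_II = 0.111215
  L_III = 0.0618438
  L_IV = 0.0325594
Odds = (0.12/0.28) × (0.0325594/0.111215) = 0.428571 × 0.292761 ≈ 0.1255

0.1255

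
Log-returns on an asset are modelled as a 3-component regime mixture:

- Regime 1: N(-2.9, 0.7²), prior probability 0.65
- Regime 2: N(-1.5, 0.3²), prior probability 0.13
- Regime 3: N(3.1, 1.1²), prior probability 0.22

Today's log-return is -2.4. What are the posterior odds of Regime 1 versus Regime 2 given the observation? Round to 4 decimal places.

149.4614

Since P(k|x) ∝ P(Z=k) f_k(x), the posterior odds are P(Z=i) f_i(x) / (P(Z=j) f_j(x)).
Component likelihoods at x = -2.4:
  f_1 = 0.441593
  f_2 = 0.0147728
  f_3 = 1.35156e-06
Odds = (0.65/0.13) × (0.441593/0.0147728) = 5 × 29.8923 ≈ 149.4614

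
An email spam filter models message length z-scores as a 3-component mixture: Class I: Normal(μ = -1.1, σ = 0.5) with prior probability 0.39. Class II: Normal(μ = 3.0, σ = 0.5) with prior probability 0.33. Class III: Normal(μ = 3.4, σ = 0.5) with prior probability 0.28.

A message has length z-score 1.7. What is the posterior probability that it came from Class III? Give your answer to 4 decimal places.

0.0715

By Bayes' theorem, P(k | x) = π_k f_k(x) / Σ_j π_j f_j(x).
Component likelihoods at x = 1.7:
  f_I = (1/(0.5·√(2π)))·exp(−(1.7−-1.1)²/(2·0.5²)) = 0.797885·exp(-15.68000) = 1.23652e-07
  f_II = (1/(0.5·√(2π)))·exp(−(1.7−3.0)²/(2·0.5²)) = 0.797885·exp(-3.38000) = 0.0271659
  f_III = (1/(0.5·√(2π)))·exp(−(1.7−3.4)²/(2·0.5²)) = 0.797885·exp(-5.78000) = 0.00246444
Unnormalised posteriors:
  π_I·f_I = 0.39 × 1.23652e-07 = 4.82244e-08
  π_II·f_II = 0.33 × 0.0271659 = 0.00896476
  π_III·f_III = 0.28 × 0.00246444 = 0.000690043
Sum: 4.82244e-08 + 0.00896476 + 0.000690043 = 0.00965485
Responsibility of Class III: 0.000690043 / 0.00965485 ≈ 0.0715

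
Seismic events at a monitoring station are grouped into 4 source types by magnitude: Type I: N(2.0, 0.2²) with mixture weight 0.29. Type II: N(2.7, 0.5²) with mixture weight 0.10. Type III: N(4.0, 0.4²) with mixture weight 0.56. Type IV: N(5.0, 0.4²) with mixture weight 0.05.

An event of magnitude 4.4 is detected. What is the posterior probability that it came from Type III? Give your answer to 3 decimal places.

0.954

By Bayes' theorem, P(k | x) = P(Z=k) f_k(x) / Σ_j P(Z=j) f_j(x).
Evaluate each component's likelihood at the observed value:
  L_I = 1.07319e-31
  L_II = 0.00246444
  L_III = 0.604927
  L_IV = 0.323794
Prior × likelihood for each component:
  P(Z=I)·L_I = 0.29 × 1.07319e-31 = 3.11226e-32
  P(Z=II)·L_II = 0.10 × 0.00246444 = 0.000246444
  P(Z=III)·L_III = 0.56 × 0.604927 = 0.338759
  P(Z=IV)·L_IV = 0.05 × 0.323794 = 0.0161897
Marginal: 3.11226e-32 + 0.000246444 + 0.338759 + 0.0161897 = 0.355195
P(Type III | x) = 0.338759 / 0.355195 ≈ 0.954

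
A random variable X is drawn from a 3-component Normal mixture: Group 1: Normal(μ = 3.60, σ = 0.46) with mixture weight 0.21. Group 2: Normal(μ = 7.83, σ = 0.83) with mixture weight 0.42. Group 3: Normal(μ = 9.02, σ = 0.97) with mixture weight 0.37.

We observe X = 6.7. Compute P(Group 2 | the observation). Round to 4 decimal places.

Apply Bayes' rule: the posterior for each component is proportional to its prior times its likelihood at x.
Normal densities:
  L_1 = (1/(0.46·√(2π)))·exp(−(6.7−3.60)²/(2·0.46²)) = 0.867266·exp(-22.70794) = 1.19184e-10
  L_2 = (1/(0.83·√(2π)))·exp(−(6.7−7.83)²/(2·0.83²)) = 0.480653·exp(-0.92677) = 0.190258
  L_3 = (1/(0.97·√(2π)))·exp(−(6.7−9.02)²/(2·0.97²)) = 0.411281·exp(-2.86024) = 0.0235479
Multiply by the mixture weights:
  π_1·L_1 = 0.21 × 1.19184e-10 = 2.50287e-11
  π_2·L_2 = 0.42 × 0.190258 = 0.0799082
  π_3·L_3 = 0.37 × 0.0235479 = 0.00871272
Denominator: 2.50287e-11 + 0.0799082 + 0.00871272 = 0.0886209
P(Group 2 | data) = 0.0799082 / 0.0886209 ≈ 0.9017

0.9017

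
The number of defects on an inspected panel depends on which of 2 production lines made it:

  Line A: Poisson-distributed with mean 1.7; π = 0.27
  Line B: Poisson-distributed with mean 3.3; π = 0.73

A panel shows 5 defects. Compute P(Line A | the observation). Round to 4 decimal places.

0.0623

Apply Bayes' rule: the posterior for each component is proportional to its prior times its likelihood at x.
Poisson probabilities:
  f_A = e^(−1.7)·1.7^5/5! = 0.0216154
  f_B = e^(−3.3)·3.3^5/5! = 0.120286
Prior × likelihood for each component:
  π_A·f_A = 0.27 × 0.0216154 = 0.00583615
  π_B·f_B = 0.73 × 0.120286 = 0.0878091
Evidence: 0.00583615 + 0.0878091 = 0.0936453
P(Line A | x) ≈ 0.0623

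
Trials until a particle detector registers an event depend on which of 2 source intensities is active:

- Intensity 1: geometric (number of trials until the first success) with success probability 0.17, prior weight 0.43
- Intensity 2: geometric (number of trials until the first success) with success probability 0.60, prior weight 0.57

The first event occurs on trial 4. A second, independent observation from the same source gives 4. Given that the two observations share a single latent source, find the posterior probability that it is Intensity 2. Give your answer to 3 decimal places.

0.171

By Bayes' theorem, P(k | x) = P(Z=k) f_k(x) / Σ_j P(Z=j) f_j(x).
Since both observations come from the same component, the likelihood for component k is f_k(x₁)·f_k(x₂).
  L_1 = [0.17·(1−0.17)^3 = 0.17·0.571787 = 0.0972038] × [0.0972038] = 0.00944858
  L_2 = [0.60·(1−0.60)^3 = 0.60·0.064 = 0.0384] × [0.0384] = 0.00147456
Prior × likelihood for each component:
  P(Z=1)·L_1 = 0.43 × 0.00944858 = 0.00406289
  P(Z=2)·L_2 = 0.57 × 0.00147456 = 0.000840499
Sum: 0.00406289 + 0.000840499 = 0.00490339
Responsibility of Intensity 2: 0.000840499 / 0.00490339 ≈ 0.171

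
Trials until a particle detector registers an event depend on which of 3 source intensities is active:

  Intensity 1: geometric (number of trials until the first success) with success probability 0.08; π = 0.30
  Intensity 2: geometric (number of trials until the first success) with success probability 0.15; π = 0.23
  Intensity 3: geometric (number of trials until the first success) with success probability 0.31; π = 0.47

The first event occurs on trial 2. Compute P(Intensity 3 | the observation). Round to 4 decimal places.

0.6617

Apply Bayes' rule: the posterior for each component is proportional to its prior times its likelihood at x.
Geometric probabilities:
  f_1 = 0.08·(1−0.08)^1 = 0.08·0.92 = 0.0736
  f_2 = 0.15·(1−0.15)^1 = 0.15·0.85 = 0.1275
  f_3 = 0.31·(1−0.31)^1 = 0.31·0.69 = 0.2139
Unnormalised posteriors:
  P(Z=1)·f_1 = 0.30 × 0.0736 = 0.02208
  P(Z=2)·f_2 = 0.23 × 0.1275 = 0.029325
  P(Z=3)·f_3 = 0.47 × 0.2139 = 0.100533
Sum: 0.02208 + 0.029325 + 0.100533 = 0.151938
So the posterior for Intensity 3 is 0.100533 / 0.151938 ≈ 0.6617.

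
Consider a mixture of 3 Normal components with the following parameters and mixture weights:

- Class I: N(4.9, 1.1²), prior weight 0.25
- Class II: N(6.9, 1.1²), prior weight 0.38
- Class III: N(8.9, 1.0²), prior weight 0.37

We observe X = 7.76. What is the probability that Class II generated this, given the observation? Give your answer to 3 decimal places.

0.559

By Bayes' theorem, P(k | x) = π_k f_k(x) / Σ_j π_j f_j(x).
Component likelihoods at x = 7.76:
  p_I = 0.0123482
  p_II = 0.26717
  p_III = 0.208308
Weight by the priors:
  π_I·p_I = 0.25 × 0.0123482 = 0.00308704
  π_II·p_II = 0.38 × 0.26717 = 0.101525
  π_III·p_III = 0.37 × 0.208308 = 0.0770739
Denominator: 0.00308704 + 0.101525 + 0.0770739 = 0.181686
P(Class II | data) ≈ 0.559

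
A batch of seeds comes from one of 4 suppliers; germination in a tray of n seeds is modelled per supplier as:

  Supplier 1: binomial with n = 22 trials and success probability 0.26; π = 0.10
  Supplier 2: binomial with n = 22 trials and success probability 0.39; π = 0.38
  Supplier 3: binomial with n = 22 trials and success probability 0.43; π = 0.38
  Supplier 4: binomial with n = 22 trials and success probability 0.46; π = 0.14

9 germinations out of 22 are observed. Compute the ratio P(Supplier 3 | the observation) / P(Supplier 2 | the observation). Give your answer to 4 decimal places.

Since P(k|x) ∝ P(Z=k) f_k(x), the posterior odds are P(Z=i) f_i(x) / (P(Z=j) f_j(x)).
Evaluate each component's likelihood at the observed value:
  L_1 = 0.0538885
  L_2 = 0.16811
  L_3 = 0.167615
  L_4 = 0.152287
0.0636936 / 0.0638817 ≈ 0.9971

0.9971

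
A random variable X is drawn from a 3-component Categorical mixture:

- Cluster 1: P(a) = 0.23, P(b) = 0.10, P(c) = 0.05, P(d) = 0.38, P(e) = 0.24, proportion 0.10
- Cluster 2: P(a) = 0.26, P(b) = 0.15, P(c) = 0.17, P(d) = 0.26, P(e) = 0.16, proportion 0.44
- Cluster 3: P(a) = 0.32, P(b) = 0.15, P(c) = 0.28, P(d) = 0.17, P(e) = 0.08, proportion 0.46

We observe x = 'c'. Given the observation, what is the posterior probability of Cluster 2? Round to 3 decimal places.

Apply Bayes' rule: the posterior for each component is proportional to its prior times its likelihood at x.
Component likelihoods at x = 'c':
  f_1 = 0.05
  f_2 = 0.17
  f_3 = 0.28
Unnormalised posteriors:
  P(Z=1)·f_1 = 0.10 × 0.05 = 0.005
  P(Z=2)·f_2 = 0.44 × 0.17 = 0.0748
  P(Z=3)·f_3 = 0.46 × 0.28 = 0.1288
Evidence: 0.005 + 0.0748 + 0.1288 = 0.2086
P(Cluster 2 | x) ≈ 0.359

0.359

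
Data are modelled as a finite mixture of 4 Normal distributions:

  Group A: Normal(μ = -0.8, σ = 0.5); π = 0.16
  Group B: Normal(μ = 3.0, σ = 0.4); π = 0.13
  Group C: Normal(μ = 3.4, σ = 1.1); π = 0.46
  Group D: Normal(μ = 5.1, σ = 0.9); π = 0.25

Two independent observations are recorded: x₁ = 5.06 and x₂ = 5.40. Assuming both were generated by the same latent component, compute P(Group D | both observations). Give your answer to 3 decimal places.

Posterior ∝ prior × likelihood, so P(k | x) ∝ π_k f_k(x); normalise over all components.
Since both observations come from the same component, the likelihood for component k is f_k(x₁)·f_k(x₂).
  p_A = [(1/(0.5·√(2π)))·exp(−(5.06−-0.8)²/(2·0.5²)) = 0.797885·exp(-68.67920) = 1.18834e-30] × [3.26122e-34] = 3.87546e-64
  p_B = [(1/(0.4·√(2π)))·exp(−(5.06−3.0)²/(2·0.4²)) = 0.997356·exp(-13.26125) = 1.73605e-06] × [1.51897e-08] = 2.63701e-14
  p_C = [(1/(1.1·√(2π)))·exp(−(5.06−3.4)²/(2·1.1²)) = 0.362675·exp(-1.13868) = 0.116144] × [0.0694505] = 0.00806624
  p_D = [(1/(0.9·√(2π)))·exp(−(5.06−5.1)²/(2·0.9²)) = 0.443269·exp(-0.00099) = 0.442832] × [0.419315] = 0.185686
Weight by the priors:
  π_A·p_A = 0.16 × 3.87546e-64 = 6.20073e-65
  π_B·p_B = 0.13 × 2.63701e-14 = 3.42811e-15
  π_C·p_C = 0.46 × 0.00806624 = 0.00371047
  π_D·p_D = 0.25 × 0.185686 = 0.0464215
Normaliser: 6.20073e-65 + 3.42811e-15 + 0.00371047 + 0.0464215 = 0.0501319
P(Group D | x₁, x₂) ≈ 0.926

0.926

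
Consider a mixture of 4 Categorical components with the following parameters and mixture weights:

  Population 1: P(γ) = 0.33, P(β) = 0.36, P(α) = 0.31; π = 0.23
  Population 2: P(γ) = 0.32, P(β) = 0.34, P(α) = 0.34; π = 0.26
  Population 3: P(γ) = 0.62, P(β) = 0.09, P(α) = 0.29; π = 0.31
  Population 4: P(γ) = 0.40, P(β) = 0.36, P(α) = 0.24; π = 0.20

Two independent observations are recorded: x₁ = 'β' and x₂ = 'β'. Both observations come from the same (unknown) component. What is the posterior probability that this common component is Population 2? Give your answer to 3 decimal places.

The responsibility of component k is π_k f_k(x) divided by Σ_j π_j f_j(x).
Since both observations come from the same component, the likelihood for component k is f_k(x₁)·f_k(x₂).
  L_1 = [P(β | comp) = 0.36] × [0.36] = 0.1296
  L_2 = [P(β | comp) = 0.34] × [0.34] = 0.1156
  L_3 = [P(β | comp) = 0.09] × [0.09] = 0.0081
  L_4 = [P(β | comp) = 0.36] × [0.36] = 0.1296
Weight by the priors:
  π_1·L_1 = 0.23 × 0.1296 = 0.029808
  π_2·L_2 = 0.26 × 0.1156 = 0.030056
  π_3·L_3 = 0.31 × 0.0081 = 0.002511
  π_4·L_4 = 0.20 × 0.1296 = 0.02592
Sum: 0.029808 + 0.030056 + 0.002511 + 0.02592 = 0.088295
P(Population 2 | x₁,x₂) = 0.030056 / 0.088295 ≈ 0.340

0.340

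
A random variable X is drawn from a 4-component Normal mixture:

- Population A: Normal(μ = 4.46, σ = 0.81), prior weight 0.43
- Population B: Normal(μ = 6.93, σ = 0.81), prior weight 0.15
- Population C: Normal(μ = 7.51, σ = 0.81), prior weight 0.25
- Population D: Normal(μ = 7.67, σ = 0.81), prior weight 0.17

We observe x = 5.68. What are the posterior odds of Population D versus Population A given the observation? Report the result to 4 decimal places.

0.0601

Posterior odds = (π_i f_i(x)) / (π_j f_j(x)); the normalising sum cancels.
Normal densities:
  f_A = 0.158422
  f_B = 0.149723
  f_C = 0.0383752
  f_D = 0.024086
Odds = (0.17/0.43) × (0.024086/0.158422) = 0.395349 × 0.152037 ≈ 0.0601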